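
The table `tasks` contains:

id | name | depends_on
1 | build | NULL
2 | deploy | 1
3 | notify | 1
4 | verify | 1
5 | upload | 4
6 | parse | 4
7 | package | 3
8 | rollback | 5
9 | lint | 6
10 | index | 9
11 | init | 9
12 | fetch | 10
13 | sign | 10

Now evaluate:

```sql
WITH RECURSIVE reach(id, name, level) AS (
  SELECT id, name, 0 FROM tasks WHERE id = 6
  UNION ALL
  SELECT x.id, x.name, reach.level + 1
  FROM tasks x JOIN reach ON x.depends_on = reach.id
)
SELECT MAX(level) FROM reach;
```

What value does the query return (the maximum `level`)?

3

Base: id=6 (parse) at level 0.
Iteration 1: rows with depends_on in {6} -> lint (id 9, level 1).
Iteration 2: rows with depends_on in {9} -> index (id 10, level 2), init (id 11, level 2).
Iteration 3: rows with depends_on in {10,11} -> fetch (id 12, level 3), sign (id 13, level 3).
Iteration 4: no rows with depends_on in {12,13}; recursion stops.
level values: 0, 1, 2, 2, 3, 3; the maximum is 3.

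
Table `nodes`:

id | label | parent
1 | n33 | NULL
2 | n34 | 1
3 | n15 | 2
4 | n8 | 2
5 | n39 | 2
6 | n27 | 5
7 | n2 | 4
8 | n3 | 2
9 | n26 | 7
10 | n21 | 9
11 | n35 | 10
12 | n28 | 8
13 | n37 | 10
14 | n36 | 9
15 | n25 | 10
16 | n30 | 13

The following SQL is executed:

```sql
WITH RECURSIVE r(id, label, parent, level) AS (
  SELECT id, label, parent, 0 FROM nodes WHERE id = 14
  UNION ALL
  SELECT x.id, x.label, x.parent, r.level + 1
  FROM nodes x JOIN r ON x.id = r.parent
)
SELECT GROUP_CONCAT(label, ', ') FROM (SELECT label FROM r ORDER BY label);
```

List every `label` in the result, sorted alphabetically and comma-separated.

n2, n26, n33, n34, n36, n8

Base: id=14 (n36), parent=9, level 0.
Iteration 1: join on id=9 -> n26 (id 9, parent=7, level 1).
Iteration 2: join on id=7 -> n2 (id 7, parent=4, level 2).
Iteration 3: join on id=4 -> n8 (id 4, parent=2, level 3).
Iteration 4: join on id=2 -> n34 (id 2, parent=1, level 4).
Iteration 5: join on id=1 -> n33 (id 1, parent=NULL, level 5).
Iteration 6: parent is NULL; no match; recursion stops.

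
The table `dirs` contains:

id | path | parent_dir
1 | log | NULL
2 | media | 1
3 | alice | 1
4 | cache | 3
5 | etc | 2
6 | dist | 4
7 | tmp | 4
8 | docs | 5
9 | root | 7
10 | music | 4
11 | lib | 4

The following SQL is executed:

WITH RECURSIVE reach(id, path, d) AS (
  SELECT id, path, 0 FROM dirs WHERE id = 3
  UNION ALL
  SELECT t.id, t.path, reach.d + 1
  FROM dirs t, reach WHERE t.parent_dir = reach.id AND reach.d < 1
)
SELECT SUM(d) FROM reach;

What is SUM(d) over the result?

1

Base: id=3 (alice) at d 0.
Iteration 1: rows with parent_dir in {3} -> cache (id 4, d 1).
Iteration 2: d < 1 fails for all current rows; recursion stops.
SUM(d) = 0 + 1 = 1.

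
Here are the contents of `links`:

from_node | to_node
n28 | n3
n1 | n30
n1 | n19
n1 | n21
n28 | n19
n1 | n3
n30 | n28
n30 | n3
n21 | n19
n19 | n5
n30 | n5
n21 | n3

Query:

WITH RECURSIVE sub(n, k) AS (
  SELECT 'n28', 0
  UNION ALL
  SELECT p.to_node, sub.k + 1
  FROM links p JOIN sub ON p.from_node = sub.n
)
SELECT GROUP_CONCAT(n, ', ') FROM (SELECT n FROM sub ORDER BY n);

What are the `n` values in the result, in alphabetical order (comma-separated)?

Base: (n28, k=0).
Iteration 1: edges from {n28} -> (n19, k=1), (n3, k=1).
Iteration 2: edges from {n19,n3} -> (n5, k=2).
Iteration 3: no outgoing edges from {n5}; recursion stops.

n19, n28, n3, n5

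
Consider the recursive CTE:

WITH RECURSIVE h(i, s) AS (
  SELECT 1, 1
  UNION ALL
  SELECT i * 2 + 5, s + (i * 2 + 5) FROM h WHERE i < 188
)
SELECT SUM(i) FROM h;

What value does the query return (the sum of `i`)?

Base: i=1, s=1.
Iteration 1: 1 < 188 holds -> i = 1 * 2 + 5 = 7, s = 1 + 7 = 8.
Iteration 2: 7 < 188 holds -> i = 7 * 2 + 5 = 19, s = 8 + 19 = 27.
Iteration 3: 19 < 188 holds -> i = 19 * 2 + 5 = 43, s = 27 + 43 = 70.
Iteration 4: 43 < 188 holds -> i = 43 * 2 + 5 = 91, s = 70 + 91 = 161.
Iteration 5: 91 < 188 holds -> i = 91 * 2 + 5 = 187, s = 161 + 187 = 348.
Iteration 6: 187 < 188 holds -> i = 187 * 2 + 5 = 379, s = 348 + 379 = 727.
Iteration 7: 379 < 188 fails; recursion stops.
SUM(i) = 1 + 7 + 19 + 43 + 91 + 187 + 379 = 727.

727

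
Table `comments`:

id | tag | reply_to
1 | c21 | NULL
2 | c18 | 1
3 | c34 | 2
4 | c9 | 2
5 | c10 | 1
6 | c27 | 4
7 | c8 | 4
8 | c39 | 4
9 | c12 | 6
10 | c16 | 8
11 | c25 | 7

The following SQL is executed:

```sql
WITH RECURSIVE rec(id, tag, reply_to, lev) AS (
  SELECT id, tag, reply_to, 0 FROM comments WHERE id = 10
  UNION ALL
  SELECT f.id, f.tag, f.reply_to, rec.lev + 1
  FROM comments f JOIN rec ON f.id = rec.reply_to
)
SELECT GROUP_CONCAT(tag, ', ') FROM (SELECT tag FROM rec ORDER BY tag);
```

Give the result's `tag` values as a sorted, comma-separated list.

c16, c18, c21, c39, c9

Base: id=10 (c16), reply_to=8, lev 0.
Iteration 1: join on id=8 -> c39 (id 8, reply_to=4, lev 1).
Iteration 2: join on id=4 -> c9 (id 4, reply_to=2, lev 2).
Iteration 3: join on id=2 -> c18 (id 2, reply_to=1, lev 3).
Iteration 4: join on id=1 -> c21 (id 1, reply_to=NULL, lev 4).
Iteration 5: reply_to is NULL; no match; recursion stops.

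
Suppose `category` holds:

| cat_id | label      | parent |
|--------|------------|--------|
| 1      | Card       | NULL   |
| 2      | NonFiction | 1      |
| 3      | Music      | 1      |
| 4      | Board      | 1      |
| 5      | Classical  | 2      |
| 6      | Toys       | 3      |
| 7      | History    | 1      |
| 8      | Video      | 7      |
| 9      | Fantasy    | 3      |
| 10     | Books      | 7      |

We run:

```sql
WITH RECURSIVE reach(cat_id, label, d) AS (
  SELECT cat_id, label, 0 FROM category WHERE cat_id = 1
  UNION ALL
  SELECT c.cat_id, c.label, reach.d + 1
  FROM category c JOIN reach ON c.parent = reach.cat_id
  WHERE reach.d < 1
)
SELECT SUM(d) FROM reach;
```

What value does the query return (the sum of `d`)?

Base: cat_id=1 (Card) at d 0.
Iteration 1: rows with parent in {1} -> NonFiction (id 2, d 1), Music (id 3, d 1), Board (id 4, d 1), History (id 7, d 1).
Iteration 2: d < 1 fails for all current rows; recursion stops.
SUM(d) = 0 + 1 + 1 + 1 + 1 = 4.

4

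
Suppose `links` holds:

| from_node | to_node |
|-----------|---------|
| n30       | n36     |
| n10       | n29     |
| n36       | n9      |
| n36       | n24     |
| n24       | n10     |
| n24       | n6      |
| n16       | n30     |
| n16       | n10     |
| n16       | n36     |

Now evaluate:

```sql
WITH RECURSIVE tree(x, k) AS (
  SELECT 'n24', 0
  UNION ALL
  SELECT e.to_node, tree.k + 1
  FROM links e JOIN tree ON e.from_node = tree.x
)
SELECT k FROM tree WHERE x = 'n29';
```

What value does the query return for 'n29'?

Base: (n24, k=0).
Iteration 1: edges from {n24} -> (n10, k=1), (n6, k=1).
Iteration 2: edges from {n10,n6} -> (n29, k=2).
Iteration 3: no outgoing edges from {n29}; recursion stops.

2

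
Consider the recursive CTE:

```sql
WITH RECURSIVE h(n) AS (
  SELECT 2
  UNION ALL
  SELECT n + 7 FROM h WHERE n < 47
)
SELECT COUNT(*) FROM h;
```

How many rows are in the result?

Base: n=2.
Iteration 1: 2 < 47 holds -> n = 2 + 7 = 9.
Iteration 2: 9 < 47 holds -> n = 9 + 7 = 16.
Iteration 3: 16 < 47 holds -> n = 16 + 7 = 23.
Iteration 4: 23 < 47 holds -> n = 23 + 7 = 30.
Iteration 5: 30 < 47 holds -> n = 30 + 7 = 37.
Iteration 6: 37 < 47 holds -> n = 37 + 7 = 44.
Iteration 7: 44 < 47 holds -> n = 44 + 7 = 51.
Iteration 8: 51 < 47 fails; recursion stops.
Total rows emitted: 8.

8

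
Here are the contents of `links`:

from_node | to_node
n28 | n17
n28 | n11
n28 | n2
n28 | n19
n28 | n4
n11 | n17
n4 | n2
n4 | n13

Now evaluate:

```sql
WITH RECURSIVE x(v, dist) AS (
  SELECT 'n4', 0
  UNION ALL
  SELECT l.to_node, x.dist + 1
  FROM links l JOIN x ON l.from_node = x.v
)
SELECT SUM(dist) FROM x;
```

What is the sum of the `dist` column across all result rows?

2

Base: (n4, dist=0).
Iteration 1: edges from {n4} -> (n13, dist=1), (n2, dist=1).
Iteration 2: no outgoing edges from {n13,n2}; recursion stops.
SUM(dist) = 0 + 1 + 1 = 2.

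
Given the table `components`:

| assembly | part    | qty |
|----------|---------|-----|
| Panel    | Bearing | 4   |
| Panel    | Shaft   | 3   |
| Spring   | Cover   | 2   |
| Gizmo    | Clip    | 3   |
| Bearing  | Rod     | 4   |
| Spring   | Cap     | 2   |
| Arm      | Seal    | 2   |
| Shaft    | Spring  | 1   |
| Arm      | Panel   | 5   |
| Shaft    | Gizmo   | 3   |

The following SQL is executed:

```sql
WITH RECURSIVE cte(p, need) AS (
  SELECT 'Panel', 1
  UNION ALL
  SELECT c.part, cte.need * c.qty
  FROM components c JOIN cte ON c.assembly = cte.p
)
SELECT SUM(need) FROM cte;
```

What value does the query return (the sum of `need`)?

Base: (Panel, need=1).
Iteration 1: components of {Panel} -> Bearing = 1*4 = 4, Shaft = 1*3 = 3.
Iteration 2: components of {Bearing,Shaft} -> Gizmo = 3*3 = 9, Rod = 4*4 = 16, Spring = 3*1 = 3.
Iteration 3: components of {Gizmo,Rod,Spring} -> Cap = 3*2 = 6, Clip = 9*3 = 27, Cover = 3*2 = 6.
Iteration 4: no further components; recursion stops.
SUM(need) = 1 + 4 + 3 + 16 + 3 + 9 + 6 + 6 + 27 = 75.

75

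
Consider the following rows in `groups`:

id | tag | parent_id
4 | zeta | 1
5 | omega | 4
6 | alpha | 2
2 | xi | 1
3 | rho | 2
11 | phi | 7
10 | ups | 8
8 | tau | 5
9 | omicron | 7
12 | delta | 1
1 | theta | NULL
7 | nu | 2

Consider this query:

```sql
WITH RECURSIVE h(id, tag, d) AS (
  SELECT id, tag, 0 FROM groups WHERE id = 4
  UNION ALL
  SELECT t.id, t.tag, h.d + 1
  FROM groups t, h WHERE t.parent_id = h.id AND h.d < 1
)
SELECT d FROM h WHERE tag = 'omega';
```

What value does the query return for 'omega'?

Base: id=4 (zeta) at d 0.
Iteration 1: rows with parent_id in {4} -> omega (id 5, d 1).
Iteration 2: d < 1 fails for all current rows; recursion stops.

1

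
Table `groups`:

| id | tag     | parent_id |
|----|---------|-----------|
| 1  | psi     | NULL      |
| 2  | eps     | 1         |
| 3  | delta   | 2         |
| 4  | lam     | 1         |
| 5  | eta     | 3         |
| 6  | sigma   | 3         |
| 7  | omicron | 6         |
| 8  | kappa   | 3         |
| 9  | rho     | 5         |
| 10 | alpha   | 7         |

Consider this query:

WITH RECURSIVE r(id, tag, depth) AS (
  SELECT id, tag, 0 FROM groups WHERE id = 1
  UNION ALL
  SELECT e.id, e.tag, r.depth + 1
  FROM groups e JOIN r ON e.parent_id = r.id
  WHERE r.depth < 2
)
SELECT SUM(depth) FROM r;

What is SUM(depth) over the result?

Base: id=1 (psi) at depth 0.
Iteration 1: rows with parent_id in {1} -> eps (id 2, depth 1), lam (id 4, depth 1).
Iteration 2: rows with parent_id in {2,4} -> delta (id 3, depth 2).
Iteration 3: depth < 2 fails for all current rows; recursion stops.
SUM(depth) = 0 + 1 + 1 + 2 = 4.

4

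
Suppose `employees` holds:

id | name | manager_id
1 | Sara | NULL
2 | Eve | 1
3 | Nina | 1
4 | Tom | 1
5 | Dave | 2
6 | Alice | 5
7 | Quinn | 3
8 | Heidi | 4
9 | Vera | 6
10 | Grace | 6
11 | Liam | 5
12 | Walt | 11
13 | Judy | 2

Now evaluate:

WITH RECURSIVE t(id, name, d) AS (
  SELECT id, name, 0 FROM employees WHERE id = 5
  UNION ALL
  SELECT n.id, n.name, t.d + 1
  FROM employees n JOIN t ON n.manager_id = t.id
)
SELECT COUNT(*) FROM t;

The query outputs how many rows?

Base: id=5 (Dave) at d 0.
Iteration 1: rows with manager_id in {5} -> Alice (id 6, d 1), Liam (id 11, d 1).
Iteration 2: rows with manager_id in {6,11} -> Vera (id 9, d 2), Grace (id 10, d 2), Walt (id 12, d 2).
Iteration 3: no rows with manager_id in {9,10,12}; recursion stops.
Total rows emitted: 6.

6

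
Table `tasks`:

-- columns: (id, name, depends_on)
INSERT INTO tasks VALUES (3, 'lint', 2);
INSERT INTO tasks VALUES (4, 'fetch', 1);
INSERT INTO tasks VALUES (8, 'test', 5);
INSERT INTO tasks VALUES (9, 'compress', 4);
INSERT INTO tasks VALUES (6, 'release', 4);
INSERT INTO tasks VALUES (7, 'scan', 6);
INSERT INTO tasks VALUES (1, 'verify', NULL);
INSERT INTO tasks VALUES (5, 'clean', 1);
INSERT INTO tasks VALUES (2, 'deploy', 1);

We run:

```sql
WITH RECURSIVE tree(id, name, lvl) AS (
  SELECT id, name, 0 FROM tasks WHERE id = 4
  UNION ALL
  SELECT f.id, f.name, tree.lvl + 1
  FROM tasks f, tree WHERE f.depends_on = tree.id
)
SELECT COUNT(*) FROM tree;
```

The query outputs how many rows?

Base: id=4 (fetch) at lvl 0.
Iteration 1: rows with depends_on in {4} -> release (id 6, lvl 1), compress (id 9, lvl 1).
Iteration 2: rows with depends_on in {6,9} -> scan (id 7, lvl 2).
Iteration 3: no rows with depends_on in {7}; recursion stops.
Total rows emitted: 4.

4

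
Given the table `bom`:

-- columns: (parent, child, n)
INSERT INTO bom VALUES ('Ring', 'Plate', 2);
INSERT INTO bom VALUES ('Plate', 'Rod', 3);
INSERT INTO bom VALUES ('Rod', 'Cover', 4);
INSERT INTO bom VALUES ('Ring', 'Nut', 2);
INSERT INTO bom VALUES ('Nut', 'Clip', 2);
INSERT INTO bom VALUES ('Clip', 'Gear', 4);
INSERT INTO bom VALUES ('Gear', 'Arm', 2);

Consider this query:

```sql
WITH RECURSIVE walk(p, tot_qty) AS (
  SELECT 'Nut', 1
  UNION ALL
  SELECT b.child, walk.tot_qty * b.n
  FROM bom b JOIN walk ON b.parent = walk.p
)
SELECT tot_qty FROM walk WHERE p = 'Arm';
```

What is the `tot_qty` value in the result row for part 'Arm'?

16

Base: (Nut, tot_qty=1).
Iteration 1: components of {Nut} -> Clip = 1*2 = 2.
Iteration 2: components of {Clip} -> Gear = 2*4 = 8.
Iteration 3: components of {Gear} -> Arm = 8*2 = 16.
Iteration 4: no further components; recursion stops.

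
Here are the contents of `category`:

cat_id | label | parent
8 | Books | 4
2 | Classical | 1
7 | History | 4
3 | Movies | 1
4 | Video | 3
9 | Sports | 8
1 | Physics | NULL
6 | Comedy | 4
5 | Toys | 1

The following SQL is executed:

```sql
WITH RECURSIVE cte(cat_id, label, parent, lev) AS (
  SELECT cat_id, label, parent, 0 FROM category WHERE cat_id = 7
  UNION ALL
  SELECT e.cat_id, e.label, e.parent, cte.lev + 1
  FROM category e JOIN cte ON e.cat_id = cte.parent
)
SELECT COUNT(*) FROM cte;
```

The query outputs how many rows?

4

Base: cat_id=7 (History), parent=4, lev 0.
Iteration 1: join on cat_id=4 -> Video (id 4, parent=3, lev 1).
Iteration 2: join on cat_id=3 -> Movies (id 3, parent=1, lev 2).
Iteration 3: join on cat_id=1 -> Physics (id 1, parent=NULL, lev 3).
Iteration 4: parent is NULL; no match; recursion stops.
Total rows emitted: 4.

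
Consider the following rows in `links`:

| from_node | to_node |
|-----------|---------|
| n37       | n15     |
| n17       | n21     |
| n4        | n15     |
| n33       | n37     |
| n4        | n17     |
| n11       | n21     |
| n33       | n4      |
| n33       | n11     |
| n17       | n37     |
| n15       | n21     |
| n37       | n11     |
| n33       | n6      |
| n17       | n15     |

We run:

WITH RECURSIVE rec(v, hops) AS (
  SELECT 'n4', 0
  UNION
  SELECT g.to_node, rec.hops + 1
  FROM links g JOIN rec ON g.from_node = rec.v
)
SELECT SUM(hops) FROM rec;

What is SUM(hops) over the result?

21

Base: (n4, hops=0).
Iteration 1: edges from {n4} -> (n15, hops=1), (n17, hops=1).
Iteration 2: edges from {n15,n17} -> (n15, hops=2), (n21, hops=2), (n37, hops=2). [UNION drops 1 duplicate row(s)]
Iteration 3: edges from {n15,n21,n37} -> (n11, hops=3), (n15, hops=3), (n21, hops=3).
Iteration 4: edges from {n11,n15,n21} -> (n21, hops=4). [UNION drops 1 duplicate row(s)]
Iteration 5: no outgoing edges from {n21}; recursion stops.
SUM(hops) = 0 + 1 + 1 + 2 + 2 + 2 + 3 + 3 + 3 + 4 = 21.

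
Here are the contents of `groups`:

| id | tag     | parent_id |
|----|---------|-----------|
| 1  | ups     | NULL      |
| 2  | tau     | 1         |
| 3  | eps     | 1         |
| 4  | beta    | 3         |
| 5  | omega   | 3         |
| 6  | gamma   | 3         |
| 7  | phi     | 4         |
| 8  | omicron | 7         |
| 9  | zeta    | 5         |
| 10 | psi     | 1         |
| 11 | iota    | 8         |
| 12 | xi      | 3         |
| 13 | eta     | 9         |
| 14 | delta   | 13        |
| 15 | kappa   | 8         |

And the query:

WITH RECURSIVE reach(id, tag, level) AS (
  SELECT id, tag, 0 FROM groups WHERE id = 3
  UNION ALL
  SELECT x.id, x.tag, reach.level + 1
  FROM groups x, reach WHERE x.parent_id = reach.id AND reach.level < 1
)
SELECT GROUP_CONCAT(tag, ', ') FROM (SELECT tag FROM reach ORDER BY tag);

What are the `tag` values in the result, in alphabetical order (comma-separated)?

beta, eps, gamma, omega, xi

Base: id=3 (eps) at level 0.
Iteration 1: rows with parent_id in {3} -> beta (id 4, level 1), omega (id 5, level 1), gamma (id 6, level 1), xi (id 12, level 1).
Iteration 2: level < 1 fails for all current rows; recursion stops.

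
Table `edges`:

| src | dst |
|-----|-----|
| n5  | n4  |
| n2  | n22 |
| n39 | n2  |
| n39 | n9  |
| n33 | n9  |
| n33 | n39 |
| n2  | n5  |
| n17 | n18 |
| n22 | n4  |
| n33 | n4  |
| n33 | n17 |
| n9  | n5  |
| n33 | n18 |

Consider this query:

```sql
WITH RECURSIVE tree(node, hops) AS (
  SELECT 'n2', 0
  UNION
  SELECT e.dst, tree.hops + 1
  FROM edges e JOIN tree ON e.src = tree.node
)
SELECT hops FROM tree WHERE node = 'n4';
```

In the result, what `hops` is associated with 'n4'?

2

Base: (n2, hops=0).
Iteration 1: edges from {n2} -> (n22, hops=1), (n5, hops=1).
Iteration 2: edges from {n22,n5} -> (n4, hops=2). [UNION drops 1 duplicate row(s)]
Iteration 3: no outgoing edges from {n4}; recursion stops.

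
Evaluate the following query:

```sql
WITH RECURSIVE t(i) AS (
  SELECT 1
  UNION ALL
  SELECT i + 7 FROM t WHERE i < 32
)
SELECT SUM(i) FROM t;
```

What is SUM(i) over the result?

111

Base: i=1.
Iteration 1: 1 < 32 holds -> i = 1 + 7 = 8.
Iteration 2: 8 < 32 holds -> i = 8 + 7 = 15.
Iteration 3: 15 < 32 holds -> i = 15 + 7 = 22.
Iteration 4: 22 < 32 holds -> i = 22 + 7 = 29.
Iteration 5: 29 < 32 holds -> i = 29 + 7 = 36.
Iteration 6: 36 < 32 fails; recursion stops.
SUM(i) = 1 + 8 + 15 + 22 + 29 + 36 = 111.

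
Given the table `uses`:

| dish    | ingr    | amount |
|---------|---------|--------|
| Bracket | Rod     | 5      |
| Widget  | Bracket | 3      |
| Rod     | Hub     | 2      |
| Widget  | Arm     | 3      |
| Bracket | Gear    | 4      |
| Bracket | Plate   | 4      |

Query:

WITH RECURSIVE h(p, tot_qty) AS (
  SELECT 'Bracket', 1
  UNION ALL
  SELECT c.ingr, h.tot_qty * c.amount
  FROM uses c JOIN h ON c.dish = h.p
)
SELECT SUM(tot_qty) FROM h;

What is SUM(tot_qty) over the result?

Base: (Bracket, tot_qty=1).
Iteration 1: components of {Bracket} -> Gear = 1*4 = 4, Plate = 1*4 = 4, Rod = 1*5 = 5.
Iteration 2: components of {Gear,Plate,Rod} -> Hub = 5*2 = 10.
Iteration 3: no further components; recursion stops.
SUM(tot_qty) = 1 + 4 + 5 + 4 + 10 = 24.

24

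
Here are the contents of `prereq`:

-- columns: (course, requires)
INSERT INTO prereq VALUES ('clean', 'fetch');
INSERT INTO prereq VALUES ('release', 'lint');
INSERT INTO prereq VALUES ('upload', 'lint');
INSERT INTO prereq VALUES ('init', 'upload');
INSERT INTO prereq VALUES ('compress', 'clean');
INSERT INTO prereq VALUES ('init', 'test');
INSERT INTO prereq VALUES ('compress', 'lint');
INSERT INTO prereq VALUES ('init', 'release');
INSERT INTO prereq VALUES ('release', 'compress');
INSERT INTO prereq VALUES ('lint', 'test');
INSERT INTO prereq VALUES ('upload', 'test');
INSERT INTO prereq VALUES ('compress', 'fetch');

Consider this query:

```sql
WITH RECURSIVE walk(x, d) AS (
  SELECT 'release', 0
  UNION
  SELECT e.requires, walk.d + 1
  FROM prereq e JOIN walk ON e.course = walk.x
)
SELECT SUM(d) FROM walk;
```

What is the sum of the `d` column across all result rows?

Base: (release, d=0).
Iteration 1: edges from {release} -> (compress, d=1), (lint, d=1).
Iteration 2: edges from {compress,lint} -> (clean, d=2), (fetch, d=2), (lint, d=2), (test, d=2).
Iteration 3: edges from {clean,fetch,lint,test} -> (fetch, d=3), (test, d=3).
Iteration 4: no outgoing edges from {fetch,test}; recursion stops.
SUM(d) = 0 + 1 + 1 + 2 + 2 + 2 + 2 + 3 + 3 = 16.

16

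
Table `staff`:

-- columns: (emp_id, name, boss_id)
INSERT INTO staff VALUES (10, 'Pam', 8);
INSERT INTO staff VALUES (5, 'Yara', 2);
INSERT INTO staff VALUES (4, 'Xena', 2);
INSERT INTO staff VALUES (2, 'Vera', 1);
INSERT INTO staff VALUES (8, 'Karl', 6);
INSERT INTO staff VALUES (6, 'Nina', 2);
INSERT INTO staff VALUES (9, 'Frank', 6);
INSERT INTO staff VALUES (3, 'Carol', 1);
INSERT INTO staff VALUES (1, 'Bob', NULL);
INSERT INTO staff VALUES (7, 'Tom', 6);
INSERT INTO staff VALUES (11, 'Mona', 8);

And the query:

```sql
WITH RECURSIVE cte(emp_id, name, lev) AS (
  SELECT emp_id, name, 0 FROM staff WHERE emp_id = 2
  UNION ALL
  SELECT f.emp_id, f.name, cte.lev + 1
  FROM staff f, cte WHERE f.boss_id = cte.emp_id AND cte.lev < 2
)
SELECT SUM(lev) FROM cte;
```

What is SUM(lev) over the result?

Base: emp_id=2 (Vera) at lev 0.
Iteration 1: rows with boss_id in {2} -> Xena (id 4, lev 1), Yara (id 5, lev 1), Nina (id 6, lev 1).
Iteration 2: rows with boss_id in {4,5,6} -> Tom (id 7, lev 2), Karl (id 8, lev 2), Frank (id 9, lev 2).
Iteration 3: lev < 2 fails for all current rows; recursion stops.
SUM(lev) = 0 + 1 + 1 + 1 + 2 + 2 + 2 = 9.

9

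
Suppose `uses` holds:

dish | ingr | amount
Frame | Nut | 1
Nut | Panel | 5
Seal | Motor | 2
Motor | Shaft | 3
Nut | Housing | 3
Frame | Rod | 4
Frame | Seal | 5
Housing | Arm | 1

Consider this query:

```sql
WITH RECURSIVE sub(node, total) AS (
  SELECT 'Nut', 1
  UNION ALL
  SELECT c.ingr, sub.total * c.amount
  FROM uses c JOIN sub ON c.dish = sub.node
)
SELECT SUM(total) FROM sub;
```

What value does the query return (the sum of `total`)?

Base: (Nut, total=1).
Iteration 1: components of {Nut} -> Housing = 1*3 = 3, Panel = 1*5 = 5.
Iteration 2: components of {Housing,Panel} -> Arm = 3*1 = 3.
Iteration 3: no further components; recursion stops.
SUM(total) = 1 + 3 + 5 + 3 = 12.

12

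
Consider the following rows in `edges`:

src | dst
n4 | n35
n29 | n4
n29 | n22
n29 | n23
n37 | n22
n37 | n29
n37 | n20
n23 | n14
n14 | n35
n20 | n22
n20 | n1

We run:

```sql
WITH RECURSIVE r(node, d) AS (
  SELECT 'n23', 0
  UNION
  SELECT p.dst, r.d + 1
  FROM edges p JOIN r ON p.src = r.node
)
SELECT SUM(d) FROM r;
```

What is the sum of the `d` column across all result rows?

Base: (n23, d=0).
Iteration 1: edges from {n23} -> (n14, d=1).
Iteration 2: edges from {n14} -> (n35, d=2).
Iteration 3: no outgoing edges from {n35}; recursion stops.
SUM(d) = 0 + 1 + 2 = 3.

3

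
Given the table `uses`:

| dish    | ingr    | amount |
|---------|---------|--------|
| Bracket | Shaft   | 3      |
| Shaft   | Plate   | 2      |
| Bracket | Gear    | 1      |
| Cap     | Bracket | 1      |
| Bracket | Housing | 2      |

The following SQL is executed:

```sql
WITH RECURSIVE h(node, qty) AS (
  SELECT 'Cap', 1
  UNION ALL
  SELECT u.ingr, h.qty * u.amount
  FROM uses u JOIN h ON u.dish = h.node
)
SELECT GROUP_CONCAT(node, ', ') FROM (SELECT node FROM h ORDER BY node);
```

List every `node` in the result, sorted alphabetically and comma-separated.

Bracket, Cap, Gear, Housing, Plate, Shaft

Base: (Cap, qty=1).
Iteration 1: components of {Cap} -> Bracket = 1*1 = 1.
Iteration 2: components of {Bracket} -> Gear = 1*1 = 1, Housing = 1*2 = 2, Shaft = 1*3 = 3.
Iteration 3: components of {Gear,Housing,Shaft} -> Plate = 3*2 = 6.
Iteration 4: no further components; recursion stops.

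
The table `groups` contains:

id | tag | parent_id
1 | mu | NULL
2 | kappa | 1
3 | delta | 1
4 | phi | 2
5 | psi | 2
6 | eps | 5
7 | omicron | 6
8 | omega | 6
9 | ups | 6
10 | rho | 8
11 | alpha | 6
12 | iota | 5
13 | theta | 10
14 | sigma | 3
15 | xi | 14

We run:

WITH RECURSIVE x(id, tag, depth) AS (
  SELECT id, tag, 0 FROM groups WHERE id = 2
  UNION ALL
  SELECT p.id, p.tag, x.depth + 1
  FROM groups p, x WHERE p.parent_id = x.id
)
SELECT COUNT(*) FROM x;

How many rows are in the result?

Base: id=2 (kappa) at depth 0.
Iteration 1: rows with parent_id in {2} -> phi (id 4, depth 1), psi (id 5, depth 1).
Iteration 2: rows with parent_id in {4,5} -> eps (id 6, depth 2), iota (id 12, depth 2).
Iteration 3: rows with parent_id in {6,12} -> omicron (id 7, depth 3), omega (id 8, depth 3), ups (id 9, depth 3), alpha (id 11, depth 3).
Iteration 4: rows with parent_id in {7,8,9,11} -> rho (id 10, depth 4).
Iteration 5: rows with parent_id in {10} -> theta (id 13, depth 5).
Iteration 6: no rows with parent_id in {13}; recursion stops.
Total rows emitted: 11.

11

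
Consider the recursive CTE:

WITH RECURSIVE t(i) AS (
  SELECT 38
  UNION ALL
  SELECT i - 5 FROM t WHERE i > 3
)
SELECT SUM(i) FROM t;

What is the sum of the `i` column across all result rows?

Base: i=38.
Iteration 1: 38 > 3 holds -> i = 38 - 5 = 33.
Iteration 2: 33 > 3 holds -> i = 33 - 5 = 28.
Iteration 3: 28 > 3 holds -> i = 28 - 5 = 23.
Iteration 4: 23 > 3 holds -> i = 23 - 5 = 18.
Iteration 5: 18 > 3 holds -> i = 18 - 5 = 13.
Iteration 6: 13 > 3 holds -> i = 13 - 5 = 8.
Iteration 7: 8 > 3 holds -> i = 8 - 5 = 3.
Iteration 8: 3 > 3 fails; recursion stops.
SUM(i) = 38 + 33 + 28 + 23 + 18 + 13 + 8 + 3 = 164.

164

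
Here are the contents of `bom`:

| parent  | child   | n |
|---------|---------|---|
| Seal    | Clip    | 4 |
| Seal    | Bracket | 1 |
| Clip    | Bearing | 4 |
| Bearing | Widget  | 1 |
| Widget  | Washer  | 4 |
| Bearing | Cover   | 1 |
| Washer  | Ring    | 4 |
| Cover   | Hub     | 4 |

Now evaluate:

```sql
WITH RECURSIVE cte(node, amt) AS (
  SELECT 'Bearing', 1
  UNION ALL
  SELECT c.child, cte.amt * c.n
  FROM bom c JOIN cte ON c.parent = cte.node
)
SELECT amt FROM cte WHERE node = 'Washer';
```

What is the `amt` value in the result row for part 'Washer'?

Base: (Bearing, amt=1).
Iteration 1: components of {Bearing} -> Cover = 1*1 = 1, Widget = 1*1 = 1.
Iteration 2: components of {Cover,Widget} -> Hub = 1*4 = 4, Washer = 1*4 = 4.
Iteration 3: components of {Hub,Washer} -> Ring = 4*4 = 16.
Iteration 4: no further components; recursion stops.

4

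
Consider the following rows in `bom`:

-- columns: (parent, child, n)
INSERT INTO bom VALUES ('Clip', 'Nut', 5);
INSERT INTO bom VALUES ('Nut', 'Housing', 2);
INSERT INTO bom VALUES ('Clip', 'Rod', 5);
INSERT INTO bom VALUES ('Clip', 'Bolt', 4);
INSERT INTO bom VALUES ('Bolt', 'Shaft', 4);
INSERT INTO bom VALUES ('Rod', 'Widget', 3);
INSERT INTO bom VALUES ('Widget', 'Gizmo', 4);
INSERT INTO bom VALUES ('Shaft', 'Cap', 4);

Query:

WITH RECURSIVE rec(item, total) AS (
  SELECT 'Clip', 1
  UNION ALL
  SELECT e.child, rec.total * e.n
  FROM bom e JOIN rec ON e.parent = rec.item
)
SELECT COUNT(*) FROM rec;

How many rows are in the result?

9

Base: (Clip, total=1).
Iteration 1: components of {Clip} -> Bolt = 1*4 = 4, Nut = 1*5 = 5, Rod = 1*5 = 5.
Iteration 2: components of {Bolt,Nut,Rod} -> Housing = 5*2 = 10, Shaft = 4*4 = 16, Widget = 5*3 = 15.
Iteration 3: components of {Housing,Shaft,Widget} -> Cap = 16*4 = 64, Gizmo = 15*4 = 60.
Iteration 4: no further components; recursion stops.
Total rows emitted: 9.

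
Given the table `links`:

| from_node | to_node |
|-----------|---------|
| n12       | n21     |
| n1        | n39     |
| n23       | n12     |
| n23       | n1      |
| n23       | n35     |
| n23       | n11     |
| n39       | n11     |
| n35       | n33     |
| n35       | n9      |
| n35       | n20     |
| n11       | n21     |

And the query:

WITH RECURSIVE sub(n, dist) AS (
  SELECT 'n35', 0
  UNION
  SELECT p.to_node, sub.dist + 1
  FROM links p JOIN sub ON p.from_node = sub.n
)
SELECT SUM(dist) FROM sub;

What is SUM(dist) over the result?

Base: (n35, dist=0).
Iteration 1: edges from {n35} -> (n20, dist=1), (n33, dist=1), (n9, dist=1).
Iteration 2: no outgoing edges from {n20,n33,n9}; recursion stops.
SUM(dist) = 0 + 1 + 1 + 1 = 3.

3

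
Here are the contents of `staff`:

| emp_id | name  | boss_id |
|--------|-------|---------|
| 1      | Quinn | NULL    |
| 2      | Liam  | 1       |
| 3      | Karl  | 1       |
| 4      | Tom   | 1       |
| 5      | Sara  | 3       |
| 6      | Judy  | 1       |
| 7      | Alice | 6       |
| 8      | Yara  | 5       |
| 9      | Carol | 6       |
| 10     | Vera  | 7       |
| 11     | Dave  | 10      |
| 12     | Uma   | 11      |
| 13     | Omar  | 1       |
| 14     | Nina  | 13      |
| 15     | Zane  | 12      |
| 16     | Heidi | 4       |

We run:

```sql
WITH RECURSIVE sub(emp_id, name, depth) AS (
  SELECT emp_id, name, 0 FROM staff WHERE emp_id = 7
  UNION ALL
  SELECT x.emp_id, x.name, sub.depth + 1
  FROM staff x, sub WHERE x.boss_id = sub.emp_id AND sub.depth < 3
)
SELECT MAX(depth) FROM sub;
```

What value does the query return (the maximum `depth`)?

Base: emp_id=7 (Alice) at depth 0.
Iteration 1: rows with boss_id in {7} -> Vera (id 10, depth 1).
Iteration 2: rows with boss_id in {10} -> Dave (id 11, depth 2).
Iteration 3: rows with boss_id in {11} -> Uma (id 12, depth 3).
Iteration 4: depth < 3 fails for all current rows; recursion stops.
depth values: 0, 1, 2, 3; the maximum is 3.

3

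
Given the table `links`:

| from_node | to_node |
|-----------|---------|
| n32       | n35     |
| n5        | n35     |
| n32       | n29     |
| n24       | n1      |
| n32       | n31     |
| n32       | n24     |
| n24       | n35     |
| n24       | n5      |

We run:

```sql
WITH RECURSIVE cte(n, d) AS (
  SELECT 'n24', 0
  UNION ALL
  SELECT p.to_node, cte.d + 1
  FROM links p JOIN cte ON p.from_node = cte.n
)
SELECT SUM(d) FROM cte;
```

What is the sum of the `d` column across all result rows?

Base: (n24, d=0).
Iteration 1: edges from {n24} -> (n1, d=1), (n35, d=1), (n5, d=1).
Iteration 2: edges from {n1,n35,n5} -> (n35, d=2).
Iteration 3: no outgoing edges from {n35}; recursion stops.
SUM(d) = 0 + 1 + 1 + 1 + 2 = 5.

5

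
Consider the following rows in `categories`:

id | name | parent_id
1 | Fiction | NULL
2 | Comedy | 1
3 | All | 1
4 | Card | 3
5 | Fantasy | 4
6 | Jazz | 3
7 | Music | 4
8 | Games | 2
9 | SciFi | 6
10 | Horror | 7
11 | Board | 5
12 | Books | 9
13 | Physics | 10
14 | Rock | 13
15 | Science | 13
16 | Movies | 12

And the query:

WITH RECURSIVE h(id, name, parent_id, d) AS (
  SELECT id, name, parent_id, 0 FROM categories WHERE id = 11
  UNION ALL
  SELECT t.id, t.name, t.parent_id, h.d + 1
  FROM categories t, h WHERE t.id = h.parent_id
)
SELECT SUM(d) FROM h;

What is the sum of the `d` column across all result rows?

10

Base: id=11 (Board), parent_id=5, d 0.
Iteration 1: join on id=5 -> Fantasy (id 5, parent_id=4, d 1).
Iteration 2: join on id=4 -> Card (id 4, parent_id=3, d 2).
Iteration 3: join on id=3 -> All (id 3, parent_id=1, d 3).
Iteration 4: join on id=1 -> Fiction (id 1, parent_id=NULL, d 4).
Iteration 5: parent_id is NULL; no match; recursion stops.
SUM(d) = 0 + 1 + 2 + 3 + 4 = 10.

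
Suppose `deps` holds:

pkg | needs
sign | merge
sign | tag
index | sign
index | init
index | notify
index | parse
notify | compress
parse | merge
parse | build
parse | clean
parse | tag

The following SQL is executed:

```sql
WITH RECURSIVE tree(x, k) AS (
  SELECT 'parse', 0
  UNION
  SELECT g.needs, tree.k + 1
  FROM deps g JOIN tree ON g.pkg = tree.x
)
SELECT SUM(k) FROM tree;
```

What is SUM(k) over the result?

4

Base: (parse, k=0).
Iteration 1: edges from {parse} -> (build, k=1), (clean, k=1), (merge, k=1), (tag, k=1).
Iteration 2: no outgoing edges from {build,clean,merge,tag}; recursion stops.
SUM(k) = 0 + 1 + 1 + 1 + 1 = 4.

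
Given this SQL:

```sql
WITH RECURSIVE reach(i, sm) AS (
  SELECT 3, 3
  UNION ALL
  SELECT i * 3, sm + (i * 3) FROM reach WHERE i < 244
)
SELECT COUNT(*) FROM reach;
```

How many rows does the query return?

6

Base: i=3, sm=3.
Iteration 1: 3 < 244 holds -> i = 3 * 3 = 9, sm = 3 + 9 = 12.
Iteration 2: 9 < 244 holds -> i = 9 * 3 = 27, sm = 12 + 27 = 39.
Iteration 3: 27 < 244 holds -> i = 27 * 3 = 81, sm = 39 + 81 = 120.
Iteration 4: 81 < 244 holds -> i = 81 * 3 = 243, sm = 120 + 243 = 363.
Iteration 5: 243 < 244 holds -> i = 243 * 3 = 729, sm = 363 + 729 = 1092.
Iteration 6: 729 < 244 fails; recursion stops.
Total rows emitted: 6.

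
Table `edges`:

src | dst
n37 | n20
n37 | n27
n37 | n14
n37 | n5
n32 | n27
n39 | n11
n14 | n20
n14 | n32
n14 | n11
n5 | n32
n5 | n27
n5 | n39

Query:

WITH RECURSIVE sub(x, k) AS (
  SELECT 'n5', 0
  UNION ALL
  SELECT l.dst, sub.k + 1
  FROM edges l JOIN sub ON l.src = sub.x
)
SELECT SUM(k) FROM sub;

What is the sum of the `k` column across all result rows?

Base: (n5, k=0).
Iteration 1: edges from {n5} -> (n27, k=1), (n32, k=1), (n39, k=1).
Iteration 2: edges from {n27,n32,n39} -> (n11, k=2), (n27, k=2).
Iteration 3: no outgoing edges from {n11,n27}; recursion stops.
SUM(k) = 0 + 1 + 1 + 1 + 2 + 2 = 7.

7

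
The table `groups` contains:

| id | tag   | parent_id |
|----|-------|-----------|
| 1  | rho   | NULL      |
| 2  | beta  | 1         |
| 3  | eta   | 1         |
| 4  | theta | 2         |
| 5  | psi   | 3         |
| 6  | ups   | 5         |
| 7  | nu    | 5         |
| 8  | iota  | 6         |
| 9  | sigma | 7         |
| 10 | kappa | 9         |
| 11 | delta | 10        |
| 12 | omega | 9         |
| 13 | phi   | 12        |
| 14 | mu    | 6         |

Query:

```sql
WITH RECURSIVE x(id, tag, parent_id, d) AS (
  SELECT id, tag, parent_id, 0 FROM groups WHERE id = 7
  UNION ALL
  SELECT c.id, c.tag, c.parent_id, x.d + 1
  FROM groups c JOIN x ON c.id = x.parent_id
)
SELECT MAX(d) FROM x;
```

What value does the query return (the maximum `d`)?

3

Base: id=7 (nu), parent_id=5, d 0.
Iteration 1: join on id=5 -> psi (id 5, parent_id=3, d 1).
Iteration 2: join on id=3 -> eta (id 3, parent_id=1, d 2).
Iteration 3: join on id=1 -> rho (id 1, parent_id=NULL, d 3).
Iteration 4: parent_id is NULL; no match; recursion stops.
d values: 0, 1, 2, 3; the maximum is 3.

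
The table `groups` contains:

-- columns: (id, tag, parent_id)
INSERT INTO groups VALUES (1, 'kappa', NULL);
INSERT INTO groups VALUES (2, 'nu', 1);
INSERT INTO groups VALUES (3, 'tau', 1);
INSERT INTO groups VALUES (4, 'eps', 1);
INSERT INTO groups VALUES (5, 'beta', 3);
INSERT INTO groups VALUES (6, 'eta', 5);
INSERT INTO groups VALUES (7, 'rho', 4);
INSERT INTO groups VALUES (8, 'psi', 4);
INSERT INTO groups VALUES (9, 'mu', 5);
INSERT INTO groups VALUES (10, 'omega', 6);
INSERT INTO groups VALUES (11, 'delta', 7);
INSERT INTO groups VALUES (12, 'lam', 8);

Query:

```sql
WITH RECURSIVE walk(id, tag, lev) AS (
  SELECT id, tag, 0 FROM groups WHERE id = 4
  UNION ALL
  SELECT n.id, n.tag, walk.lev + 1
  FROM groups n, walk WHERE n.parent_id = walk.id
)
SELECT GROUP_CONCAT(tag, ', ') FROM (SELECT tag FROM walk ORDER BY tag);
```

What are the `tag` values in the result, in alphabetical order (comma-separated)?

delta, eps, lam, psi, rho

Base: id=4 (eps) at lev 0.
Iteration 1: rows with parent_id in {4} -> rho (id 7, lev 1), psi (id 8, lev 1).
Iteration 2: rows with parent_id in {7,8} -> delta (id 11, lev 2), lam (id 12, lev 2).
Iteration 3: no rows with parent_id in {11,12}; recursion stops.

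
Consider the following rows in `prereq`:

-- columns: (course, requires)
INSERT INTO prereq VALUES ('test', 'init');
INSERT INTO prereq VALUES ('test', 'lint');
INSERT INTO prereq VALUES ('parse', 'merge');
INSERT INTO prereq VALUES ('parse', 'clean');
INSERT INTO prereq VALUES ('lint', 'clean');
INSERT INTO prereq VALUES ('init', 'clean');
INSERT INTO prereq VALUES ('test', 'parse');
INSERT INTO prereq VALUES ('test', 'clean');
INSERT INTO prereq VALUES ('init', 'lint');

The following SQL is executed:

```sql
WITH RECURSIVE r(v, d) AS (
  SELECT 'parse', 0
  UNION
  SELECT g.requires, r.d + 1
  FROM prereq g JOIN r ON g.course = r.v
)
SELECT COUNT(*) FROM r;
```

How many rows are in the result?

3

Base: (parse, d=0).
Iteration 1: edges from {parse} -> (clean, d=1), (merge, d=1).
Iteration 2: no outgoing edges from {clean,merge}; recursion stops.
Total rows emitted: 3.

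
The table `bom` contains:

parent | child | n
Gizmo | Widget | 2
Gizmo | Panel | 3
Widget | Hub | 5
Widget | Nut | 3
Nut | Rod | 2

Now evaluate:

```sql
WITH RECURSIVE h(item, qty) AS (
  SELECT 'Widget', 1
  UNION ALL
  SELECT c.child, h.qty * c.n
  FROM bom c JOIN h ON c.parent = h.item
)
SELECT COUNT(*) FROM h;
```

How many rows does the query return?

Base: (Widget, qty=1).
Iteration 1: components of {Widget} -> Hub = 1*5 = 5, Nut = 1*3 = 3.
Iteration 2: components of {Hub,Nut} -> Rod = 3*2 = 6.
Iteration 3: no further components; recursion stops.
Total rows emitted: 4.

4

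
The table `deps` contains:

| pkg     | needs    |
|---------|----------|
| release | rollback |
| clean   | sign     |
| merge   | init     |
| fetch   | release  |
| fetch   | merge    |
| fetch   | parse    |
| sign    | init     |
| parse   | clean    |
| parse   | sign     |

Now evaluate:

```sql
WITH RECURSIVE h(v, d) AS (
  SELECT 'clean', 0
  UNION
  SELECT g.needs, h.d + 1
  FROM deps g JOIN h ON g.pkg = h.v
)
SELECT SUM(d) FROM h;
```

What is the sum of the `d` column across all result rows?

Base: (clean, d=0).
Iteration 1: edges from {clean} -> (sign, d=1).
Iteration 2: edges from {sign} -> (init, d=2).
Iteration 3: no outgoing edges from {init}; recursion stops.
SUM(d) = 0 + 1 + 2 = 3.

3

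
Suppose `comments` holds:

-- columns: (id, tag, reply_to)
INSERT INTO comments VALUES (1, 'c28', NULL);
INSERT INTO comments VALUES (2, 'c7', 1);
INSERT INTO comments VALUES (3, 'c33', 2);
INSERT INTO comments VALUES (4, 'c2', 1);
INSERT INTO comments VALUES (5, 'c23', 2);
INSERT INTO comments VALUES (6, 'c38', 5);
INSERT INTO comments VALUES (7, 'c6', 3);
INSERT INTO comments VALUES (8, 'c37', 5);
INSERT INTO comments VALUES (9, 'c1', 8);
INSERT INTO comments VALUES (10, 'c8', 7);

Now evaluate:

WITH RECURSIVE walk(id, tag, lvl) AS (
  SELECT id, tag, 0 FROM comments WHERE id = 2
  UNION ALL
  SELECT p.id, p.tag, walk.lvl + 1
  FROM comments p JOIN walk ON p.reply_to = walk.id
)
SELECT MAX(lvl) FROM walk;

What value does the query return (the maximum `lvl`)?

Base: id=2 (c7) at lvl 0.
Iteration 1: rows with reply_to in {2} -> c33 (id 3, lvl 1), c23 (id 5, lvl 1).
Iteration 2: rows with reply_to in {3,5} -> c38 (id 6, lvl 2), c6 (id 7, lvl 2), c37 (id 8, lvl 2).
Iteration 3: rows with reply_to in {6,7,8} -> c1 (id 9, lvl 3), c8 (id 10, lvl 3).
Iteration 4: no rows with reply_to in {9,10}; recursion stops.
lvl values: 0, 1, 1, 2, 2, 2, 3, 3; the maximum is 3.

3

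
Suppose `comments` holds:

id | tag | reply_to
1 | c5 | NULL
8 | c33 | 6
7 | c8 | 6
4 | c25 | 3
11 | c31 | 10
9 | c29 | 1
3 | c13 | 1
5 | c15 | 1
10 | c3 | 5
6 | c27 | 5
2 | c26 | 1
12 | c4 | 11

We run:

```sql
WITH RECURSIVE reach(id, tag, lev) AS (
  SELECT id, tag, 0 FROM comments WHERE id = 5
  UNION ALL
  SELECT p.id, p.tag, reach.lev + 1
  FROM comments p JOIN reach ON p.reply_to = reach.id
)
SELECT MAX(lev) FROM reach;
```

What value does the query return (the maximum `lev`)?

Base: id=5 (c15) at lev 0.
Iteration 1: rows with reply_to in {5} -> c27 (id 6, lev 1), c3 (id 10, lev 1).
Iteration 2: rows with reply_to in {6,10} -> c8 (id 7, lev 2), c33 (id 8, lev 2), c31 (id 11, lev 2).
Iteration 3: rows with reply_to in {7,8,11} -> c4 (id 12, lev 3).
Iteration 4: no rows with reply_to in {12}; recursion stops.
lev values: 0, 1, 1, 2, 2, 2, 3; the maximum is 3.

3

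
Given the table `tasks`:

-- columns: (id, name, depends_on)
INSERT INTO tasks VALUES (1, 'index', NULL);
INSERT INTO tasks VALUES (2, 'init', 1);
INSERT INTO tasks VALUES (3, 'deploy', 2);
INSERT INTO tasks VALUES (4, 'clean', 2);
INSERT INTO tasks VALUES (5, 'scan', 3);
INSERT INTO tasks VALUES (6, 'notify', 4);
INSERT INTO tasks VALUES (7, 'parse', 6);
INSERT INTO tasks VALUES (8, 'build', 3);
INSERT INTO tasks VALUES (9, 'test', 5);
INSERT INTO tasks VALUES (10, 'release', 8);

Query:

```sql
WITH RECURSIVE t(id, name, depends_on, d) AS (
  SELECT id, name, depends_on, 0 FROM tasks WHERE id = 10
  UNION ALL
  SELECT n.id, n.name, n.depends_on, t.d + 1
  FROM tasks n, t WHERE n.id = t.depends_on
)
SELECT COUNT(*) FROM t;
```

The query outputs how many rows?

Base: id=10 (release), depends_on=8, d 0.
Iteration 1: join on id=8 -> build (id 8, depends_on=3, d 1).
Iteration 2: join on id=3 -> deploy (id 3, depends_on=2, d 2).
Iteration 3: join on id=2 -> init (id 2, depends_on=1, d 3).
Iteration 4: join on id=1 -> index (id 1, depends_on=NULL, d 4).
Iteration 5: depends_on is NULL; no match; recursion stops.
Total rows emitted: 5.

5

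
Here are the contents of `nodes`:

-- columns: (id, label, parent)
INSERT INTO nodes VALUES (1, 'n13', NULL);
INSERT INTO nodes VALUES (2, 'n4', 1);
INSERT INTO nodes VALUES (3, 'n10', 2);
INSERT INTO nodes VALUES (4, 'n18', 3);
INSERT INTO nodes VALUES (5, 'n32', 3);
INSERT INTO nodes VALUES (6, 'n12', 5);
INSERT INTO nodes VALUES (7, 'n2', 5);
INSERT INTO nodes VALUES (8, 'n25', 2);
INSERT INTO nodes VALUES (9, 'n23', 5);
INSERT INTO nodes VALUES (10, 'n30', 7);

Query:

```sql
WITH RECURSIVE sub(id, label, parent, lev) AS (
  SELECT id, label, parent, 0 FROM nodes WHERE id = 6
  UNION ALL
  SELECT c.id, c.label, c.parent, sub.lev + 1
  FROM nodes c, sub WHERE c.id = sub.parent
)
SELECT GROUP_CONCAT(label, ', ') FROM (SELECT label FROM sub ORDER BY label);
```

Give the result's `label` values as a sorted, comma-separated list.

Base: id=6 (n12), parent=5, lev 0.
Iteration 1: join on id=5 -> n32 (id 5, parent=3, lev 1).
Iteration 2: join on id=3 -> n10 (id 3, parent=2, lev 2).
Iteration 3: join on id=2 -> n4 (id 2, parent=1, lev 3).
Iteration 4: join on id=1 -> n13 (id 1, parent=NULL, lev 4).
Iteration 5: parent is NULL; no match; recursion stops.

n10, n12, n13, n32, n4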